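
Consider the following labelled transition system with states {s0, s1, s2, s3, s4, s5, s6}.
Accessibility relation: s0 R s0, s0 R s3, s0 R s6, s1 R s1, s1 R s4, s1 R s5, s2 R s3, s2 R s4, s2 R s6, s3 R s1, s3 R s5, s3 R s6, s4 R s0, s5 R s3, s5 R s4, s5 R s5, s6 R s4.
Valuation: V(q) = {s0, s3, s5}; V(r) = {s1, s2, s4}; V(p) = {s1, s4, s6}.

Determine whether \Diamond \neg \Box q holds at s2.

At s2: \Diamond \neg \Box q requires \neg \Box q at some successor in {s3, s4, s6}.
  \neg \Box q holds at s3, so \Diamond \neg \Box q is true at s2.
    At s3: \Box q is false, so \neg \Box q is true.
      At s3: \Box q requires q at every successor {s1, s5, s6}.
        q fails at s1, so \Box q is false at s3.

Yes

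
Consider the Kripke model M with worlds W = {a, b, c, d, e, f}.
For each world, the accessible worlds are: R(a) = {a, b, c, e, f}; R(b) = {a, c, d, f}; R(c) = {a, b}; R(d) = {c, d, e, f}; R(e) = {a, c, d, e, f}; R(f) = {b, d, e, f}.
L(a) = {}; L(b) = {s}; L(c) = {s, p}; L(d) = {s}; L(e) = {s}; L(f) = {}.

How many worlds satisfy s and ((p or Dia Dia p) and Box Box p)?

0

Let φ = s and ((p or Dia Dia p) and Box Box p). Evaluate φ at each world:
  a (successors {a, b, c, e, f}): φ is false.
  b (successors {a, c, d, f}): φ is false.
  c (successors {a, b}): φ is false.
  d (successors {c, d, e, f}): φ is false.
  e (successors {a, c, d, e, f}): φ is false.
  f (successors {b, d, e, f}): φ is false.
For instance, at e:
  At e: s is true, (p or Dia Dia p) and Box Box p is false, so s and ((p or Dia Dia p) and Box Box p) is false.
    At e: p or Dia Dia p is true, Box Box p is false, so (p or Dia Dia p) and Box Box p is false.
      At e: p is false, Dia Dia p is true, so p or Dia Dia p is true.
      At e: Box Box p requires Box p at every successor {a, c, d, e, f}.
        Box p fails at a, so Box Box p is false at e.
Satisfying worlds: none.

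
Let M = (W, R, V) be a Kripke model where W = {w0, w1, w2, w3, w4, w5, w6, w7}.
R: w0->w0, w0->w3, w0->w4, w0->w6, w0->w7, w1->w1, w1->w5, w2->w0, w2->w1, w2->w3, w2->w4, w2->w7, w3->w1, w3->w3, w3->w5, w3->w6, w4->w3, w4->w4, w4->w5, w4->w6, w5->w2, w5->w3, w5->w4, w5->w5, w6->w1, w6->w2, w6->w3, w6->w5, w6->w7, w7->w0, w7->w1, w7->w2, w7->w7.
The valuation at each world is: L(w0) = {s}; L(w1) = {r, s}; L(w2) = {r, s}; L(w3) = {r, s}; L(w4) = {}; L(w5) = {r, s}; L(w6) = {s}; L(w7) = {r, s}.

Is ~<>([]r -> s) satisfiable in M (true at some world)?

No

Let φ = ~<>([]r -> s). Evaluate φ at each world:
  w0 (successors {w0, w3, w4, w6, w7}): φ is false.
  w1 (successors {w1, w5}): φ is false.
  w2 (successors {w0, w1, w3, w4, w7}): φ is false.
  w3 (successors {w1, w3, w5, w6}): φ is false.
  w4 (successors {w3, w4, w5, w6}): φ is false.
  w5 (successors {w2, w3, w4, w5}): φ is false.
  w6 (successors {w1, w2, w3, w5, w7}): φ is false.
  w7 (successors {w0, w1, w2, w7}): φ is false.
For instance, at w1:
  At w1: <>([]r -> s) is true, so ~<>([]r -> s) is false.
    At w1: <>([]r -> s) requires []r -> s at some successor in {w1, w5}.
      []r -> s holds at w1, so <>([]r -> s) is true at w1.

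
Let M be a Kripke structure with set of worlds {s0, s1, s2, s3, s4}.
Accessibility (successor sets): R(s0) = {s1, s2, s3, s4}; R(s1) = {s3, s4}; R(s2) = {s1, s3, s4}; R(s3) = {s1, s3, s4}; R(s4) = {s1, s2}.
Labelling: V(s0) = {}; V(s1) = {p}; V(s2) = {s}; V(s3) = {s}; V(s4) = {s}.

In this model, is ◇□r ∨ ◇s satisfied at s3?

At s3: ◇□r is false, ◇s is true, so ◇□r ∨ ◇s is true.
  At s3: ◇□r requires □r at some successor in {s1, s3, s4}.
    At s1: □r is false.
    At s3: □r is false.
    At s4: □r is false.
  So ◇□r is false at s3.
  At s3: ◇s requires s at some successor in {s1, s3, s4}.
    s holds at s3, so ◇s is true at s3.

Yes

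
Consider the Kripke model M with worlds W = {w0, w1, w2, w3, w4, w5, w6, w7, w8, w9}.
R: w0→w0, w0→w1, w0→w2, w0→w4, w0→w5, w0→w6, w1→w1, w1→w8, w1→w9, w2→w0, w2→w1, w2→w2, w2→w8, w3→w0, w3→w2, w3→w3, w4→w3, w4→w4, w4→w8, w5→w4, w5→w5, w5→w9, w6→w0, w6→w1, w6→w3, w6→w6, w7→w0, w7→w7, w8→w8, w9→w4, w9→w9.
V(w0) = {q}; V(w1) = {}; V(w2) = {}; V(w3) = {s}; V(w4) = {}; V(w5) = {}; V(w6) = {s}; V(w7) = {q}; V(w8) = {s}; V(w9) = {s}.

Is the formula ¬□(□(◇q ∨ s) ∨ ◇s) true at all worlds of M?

No

Let φ = ¬□(□(◇q ∨ s) ∨ ◇s). Evaluate φ at each world:
  w0 (successors {w0, w1, w2, w4, w5, w6}): φ is false.
  w1 (successors {w1, w8, w9}): φ is false.
  w2 (successors {w0, w1, w2, w8}): φ is false.
  w3 (successors {w0, w2, w3}): φ is false.
  w4 (successors {w3, w4, w8}): φ is false.
  w5 (successors {w4, w5, w9}): φ is false.
  w6 (successors {w0, w1, w3, w6}): φ is false.
  w7 (successors {w0, w7}): φ is false.
  w8 (successors {w8}): φ is false.
  w9 (successors {w4, w9}): φ is false.
Detail at w0 (counterexample):
  At w0: □(□(◇q ∨ s) ∨ ◇s) is true, so ¬□(□(◇q ∨ s) ∨ ◇s) is false.
    At w0: □(□(◇q ∨ s) ∨ ◇s) requires □(◇q ∨ s) ∨ ◇s at every successor {w0, w1, w2, w4, w5, w6}.
      At w0: □(◇q ∨ s) ∨ ◇s is true.
      At w1: □(◇q ∨ s) ∨ ◇s is true.
      At w2: □(◇q ∨ s) ∨ ◇s is true.
      At w4: □(◇q ∨ s) ∨ ◇s is true.
      At w5: □(◇q ∨ s) ∨ ◇s is true.
      At w6: □(◇q ∨ s) ∨ ◇s is true.
    So □(□(◇q ∨ s) ∨ ◇s) is true at w0.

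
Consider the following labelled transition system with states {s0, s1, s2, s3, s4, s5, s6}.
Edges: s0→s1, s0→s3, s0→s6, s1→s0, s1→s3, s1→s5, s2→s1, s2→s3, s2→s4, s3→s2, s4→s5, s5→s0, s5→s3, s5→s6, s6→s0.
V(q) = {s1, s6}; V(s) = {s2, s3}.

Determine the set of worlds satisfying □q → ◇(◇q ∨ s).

s0, s1, s2, s3, s4, s5, s6

Let φ = □q → ◇(◇q ∨ s). Evaluate φ at each world:
  s0 (successors {s1, s3, s6}): φ is true.
  s1 (successors {s0, s3, s5}): φ is true.
  s2 (successors {s1, s3, s4}): φ is true.
  s3 (successors {s2}): φ is true.
  s4 (successors {s5}): φ is true.
  s5 (successors {s0, s3, s6}): φ is true.
  s6 (successors {s0}): φ is true.
For instance, at s3:
  At s3: □q is false, ◇(◇q ∨ s) is true, so □q → ◇(◇q ∨ s) is true.
    At s3: □q requires q at every successor {s2}.
      q fails at s2, so □q is false at s3.
    At s3: ◇(◇q ∨ s) requires ◇q ∨ s at some successor in {s2}.
      ◇q ∨ s holds at s2, so ◇(◇q ∨ s) is true at s3.
Satisfying worlds: {s0, s1, s2, s3, s4, s5, s6}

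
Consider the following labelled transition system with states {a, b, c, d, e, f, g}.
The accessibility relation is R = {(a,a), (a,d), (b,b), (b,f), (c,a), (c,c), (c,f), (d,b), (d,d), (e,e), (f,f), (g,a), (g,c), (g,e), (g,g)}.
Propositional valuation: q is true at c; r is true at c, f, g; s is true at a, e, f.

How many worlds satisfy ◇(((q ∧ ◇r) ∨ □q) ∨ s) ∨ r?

Let φ = ◇(((q ∧ ◇r) ∨ □q) ∨ s) ∨ r. Evaluate φ at each world:
  a (successors {a, d}): φ is true.
  b (successors {b, f}): φ is true.
  c (successors {a, c, f}): φ is true.
  d (successors {b, d}): φ is false.
  e (successors {e}): φ is true.
  f (successors {f}): φ is true.
  g (successors {a, c, e, g}): φ is true.
For instance, at a:
  At a: ◇(((q ∧ ◇r) ∨ □q) ∨ s) is true, r is false, so ◇(((q ∧ ◇r) ∨ □q) ∨ s) ∨ r is true.
    At a: ◇(((q ∧ ◇r) ∨ □q) ∨ s) requires ((q ∧ ◇r) ∨ □q) ∨ s at some successor in {a, d}.
      ((q ∧ ◇r) ∨ □q) ∨ s holds at a, so ◇(((q ∧ ◇r) ∨ □q) ∨ s) is true at a.
Satisfying worlds: {a, b, c, e, f, g}

6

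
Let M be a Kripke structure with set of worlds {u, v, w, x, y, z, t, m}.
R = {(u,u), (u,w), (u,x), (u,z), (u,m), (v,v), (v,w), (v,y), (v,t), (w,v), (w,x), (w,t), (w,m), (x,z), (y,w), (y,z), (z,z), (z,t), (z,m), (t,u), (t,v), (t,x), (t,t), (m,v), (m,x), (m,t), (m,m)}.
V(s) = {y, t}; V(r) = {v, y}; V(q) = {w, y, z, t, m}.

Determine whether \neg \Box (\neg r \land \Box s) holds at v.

At v: \Box (\neg r \land \Box s) is false, so \neg \Box (\neg r \land \Box s) is true.
  At v: \Box (\neg r \land \Box s) requires \neg r \land \Box s at every successor {v, w, y, t}.
    \neg r \land \Box s fails at v, so \Box (\neg r \land \Box s) is false at v.
      At v: \neg r is false, \Box s is false, so \neg r \land \Box s is false.

Yes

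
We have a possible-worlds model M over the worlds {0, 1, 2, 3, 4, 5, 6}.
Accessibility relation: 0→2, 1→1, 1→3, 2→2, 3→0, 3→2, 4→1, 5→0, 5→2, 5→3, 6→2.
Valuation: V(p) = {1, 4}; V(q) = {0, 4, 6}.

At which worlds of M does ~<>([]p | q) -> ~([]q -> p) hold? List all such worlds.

Recall that []ψ holds at a world iff ψ holds at every accessible world, and <>ψ holds iff ψ holds at some accessible world.
Let φ = ~<>([]p | q) -> ~([]q -> p). Evaluate φ at each world:
  0 (successors {2}): φ is false.
  1 (successors {1, 3}): φ is false.
  2 (successors {2}): φ is false.
  3 (successors {0, 2}): φ is true.
  4 (successors {1}): φ is false.
  5 (successors {0, 2, 3}): φ is true.
  6 (successors {2}): φ is false.
For instance, at 3:
  At 3: ~<>([]p | q) is false, ~([]q -> p) is false, so ~<>([]p | q) -> ~([]q -> p) is true.
    At 3: <>([]p | q) is true, so ~<>([]p | q) is false.
      At 3: <>([]p | q) requires []p | q at some successor in {0, 2}.
        []p | q holds at 0, so <>([]p | q) is true at 3.
    At 3: []q -> p is true, so ~([]q -> p) is false.
      At 3: []q is false, p is false, so []q -> p is true.
Satisfying worlds: {3, 5}

3, 5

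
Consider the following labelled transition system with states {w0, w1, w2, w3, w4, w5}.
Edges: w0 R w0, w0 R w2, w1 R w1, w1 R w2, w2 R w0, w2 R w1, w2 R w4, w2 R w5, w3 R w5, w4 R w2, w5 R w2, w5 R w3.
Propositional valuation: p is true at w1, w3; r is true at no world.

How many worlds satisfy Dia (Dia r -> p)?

6

Let φ = Dia (Dia r -> p). Evaluate φ at each world:
  w0 (successors {w0, w2}): φ is true.
  w1 (successors {w1, w2}): φ is true.
  w2 (successors {w0, w1, w4, w5}): φ is true.
  w3 (successors {w5}): φ is true.
  w4 (successors {w2}): φ is true.
  w5 (successors {w2, w3}): φ is true.
For instance, at w1:
  At w1: Dia (Dia r -> p) requires Dia r -> p at some successor in {w1, w2}.
    Dia r -> p holds at w1, so Dia (Dia r -> p) is true at w1.
      At w1: Dia r is false, p is true, so Dia r -> p is true.
Satisfying worlds: {w0, w1, w2, w3, w4, w5}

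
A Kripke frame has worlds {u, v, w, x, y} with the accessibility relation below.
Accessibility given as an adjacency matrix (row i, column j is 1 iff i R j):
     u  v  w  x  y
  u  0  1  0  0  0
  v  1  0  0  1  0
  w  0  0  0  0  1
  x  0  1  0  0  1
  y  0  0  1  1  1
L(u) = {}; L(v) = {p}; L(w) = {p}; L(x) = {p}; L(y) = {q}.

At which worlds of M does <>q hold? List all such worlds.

w, x, y

Let φ = <>q. Evaluate φ at each world:
  u (successors {v}): φ is false.
  v (successors {u, x}): φ is false.
  w (successors {y}): φ is true.
  x (successors {v, y}): φ is true.
  y (successors {w, x, y}): φ is true.
For instance, at v:
  At v: <>q requires q at some successor in {u, x}.
    At u: q is false.
    At x: q is false.
  So <>q is false at v.
Satisfying worlds: {w, x, y}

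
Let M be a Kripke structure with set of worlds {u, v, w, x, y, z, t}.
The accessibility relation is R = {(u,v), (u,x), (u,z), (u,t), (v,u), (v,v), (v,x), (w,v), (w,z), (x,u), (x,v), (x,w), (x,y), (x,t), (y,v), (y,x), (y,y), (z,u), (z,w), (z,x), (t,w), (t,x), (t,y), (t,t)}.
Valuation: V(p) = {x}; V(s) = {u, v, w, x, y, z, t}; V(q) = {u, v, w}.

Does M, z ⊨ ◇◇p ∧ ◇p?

Yes

At z: ◇◇p is true, ◇p is true, so ◇◇p ∧ ◇p is true.
  At z: ◇◇p requires ◇p at some successor in {u, w, x}.
    ◇p holds at u, so ◇◇p is true at z.
      At u: ◇p requires p at some successor in {v, x, z, t}.
        p holds at x, so ◇p is true at u.
  At z: ◇p requires p at some successor in {u, w, x}.
    p holds at x, so ◇p is true at z.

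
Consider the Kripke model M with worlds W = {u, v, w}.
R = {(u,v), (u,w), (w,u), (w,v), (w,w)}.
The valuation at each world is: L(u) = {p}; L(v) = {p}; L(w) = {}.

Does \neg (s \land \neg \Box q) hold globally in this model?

Let φ = \neg (s \land \neg \Box q). Evaluate φ at each world:
  u (successors {v, w}): φ is true.
  v (successors ∅): φ is true.
  w (successors {u, v, w}): φ is true.
For instance, at w:
  At w: s \land \neg \Box q is false, so \neg (s \land \neg \Box q) is true.
    At w: s is false, \neg \Box q is true, so s \land \neg \Box q is false.
      At w: \Box q is false, so \neg \Box q is true.

Yes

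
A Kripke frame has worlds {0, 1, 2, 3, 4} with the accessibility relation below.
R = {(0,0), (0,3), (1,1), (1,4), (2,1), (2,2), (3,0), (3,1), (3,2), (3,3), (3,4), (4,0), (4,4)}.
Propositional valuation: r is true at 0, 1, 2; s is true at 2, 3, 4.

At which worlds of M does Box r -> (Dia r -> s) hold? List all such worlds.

0, 1, 2, 3, 4

Recall that Box ψ holds at a world iff ψ holds at every accessible world, and Dia ψ holds iff ψ holds at some accessible world.
Let φ = Box r -> (Dia r -> s). Evaluate φ at each world:
  0 (successors {0, 3}): φ is true.
  1 (successors {1, 4}): φ is true.
  2 (successors {1, 2}): φ is true.
  3 (successors {0, 1, 2, 3, 4}): φ is true.
  4 (successors {0, 4}): φ is true.
For instance, at 0:
  At 0: Box r is false, Dia r -> s is false, so Box r -> (Dia r -> s) is true.
    At 0: Box r requires r at every successor {0, 3}.
      r fails at 3, so Box r is false at 0.
    At 0: Dia r is true, s is false, so Dia r -> s is false.
      At 0: Dia r requires r at some successor in {0, 3}.
        r holds at 0, so Dia r is true at 0.
Satisfying worlds: {0, 1, 2, 3, 4}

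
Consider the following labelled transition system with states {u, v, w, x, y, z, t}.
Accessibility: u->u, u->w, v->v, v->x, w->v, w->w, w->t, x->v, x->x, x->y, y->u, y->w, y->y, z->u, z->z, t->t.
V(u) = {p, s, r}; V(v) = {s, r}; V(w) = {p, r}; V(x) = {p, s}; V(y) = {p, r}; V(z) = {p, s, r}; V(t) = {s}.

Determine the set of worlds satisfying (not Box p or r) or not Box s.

u, v, w, x, y, z, t

Let φ = (not Box p or r) or not Box s. Evaluate φ at each world:
  u (successors {u, w}): φ is true.
  v (successors {v, x}): φ is true.
  w (successors {v, w, t}): φ is true.
  x (successors {v, x, y}): φ is true.
  y (successors {u, w, y}): φ is true.
  z (successors {u, z}): φ is true.
  t (successors {t}): φ is true.
For instance, at y:
  At y: not Box p or r is true, not Box s is true, so (not Box p or r) or not Box s is true.
    At y: not Box p is false, r is true, so not Box p or r is true.
      At y: Box p is true, so not Box p is false.
    At y: Box s is false, so not Box s is true.
      At y: Box s requires s at every successor {u, w, y}.
        s fails at w, so Box s is false at y.
Satisfying worlds: {u, v, w, x, y, z, t}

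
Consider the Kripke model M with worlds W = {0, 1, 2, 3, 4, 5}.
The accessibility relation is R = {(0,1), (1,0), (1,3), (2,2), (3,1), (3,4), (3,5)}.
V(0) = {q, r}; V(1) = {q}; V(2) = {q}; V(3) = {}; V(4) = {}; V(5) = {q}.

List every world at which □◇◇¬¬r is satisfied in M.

Let φ = □◇◇¬¬r. Evaluate φ at each world:
  0 (successors {1}): φ is false.
  1 (successors {0, 3}): φ is true.
  2 (successors {2}): φ is false.
  3 (successors {1, 4, 5}): φ is false.
  4 (successors ∅): φ is true.
  5 (successors ∅): φ is true.
For instance, at 3:
  At 3: □◇◇¬¬r requires ◇◇¬¬r at every successor {1, 4, 5}.
    ◇◇¬¬r fails at 1, so □◇◇¬¬r is false at 3.
      At 1: ◇◇¬¬r requires ◇¬¬r at some successor in {0, 3}.
        At 0: ◇¬¬r is false.
        At 3: ◇¬¬r is false.
      So ◇◇¬¬r is false at 1.
Satisfying worlds: {1, 4, 5}

1, 4, 5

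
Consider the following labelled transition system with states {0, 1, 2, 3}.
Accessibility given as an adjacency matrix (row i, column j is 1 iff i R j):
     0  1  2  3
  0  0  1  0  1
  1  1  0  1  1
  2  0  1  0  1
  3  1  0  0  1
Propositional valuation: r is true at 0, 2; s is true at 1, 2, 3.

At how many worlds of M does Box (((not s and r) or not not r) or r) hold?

Let φ = Box (((not s and r) or not not r) or r). Evaluate φ at each world:
  0 (successors {1, 3}): φ is false.
  1 (successors {0, 2, 3}): φ is false.
  2 (successors {1, 3}): φ is false.
  3 (successors {0, 3}): φ is false.
For instance, at 3:
  At 3: Box (((not s and r) or not not r) or r) requires ((not s and r) or not not r) or r at every successor {0, 3}.
    ((not s and r) or not not r) or r fails at 3, so Box (((not s and r) or not not r) or r) is false at 3.
Satisfying worlds: none.

0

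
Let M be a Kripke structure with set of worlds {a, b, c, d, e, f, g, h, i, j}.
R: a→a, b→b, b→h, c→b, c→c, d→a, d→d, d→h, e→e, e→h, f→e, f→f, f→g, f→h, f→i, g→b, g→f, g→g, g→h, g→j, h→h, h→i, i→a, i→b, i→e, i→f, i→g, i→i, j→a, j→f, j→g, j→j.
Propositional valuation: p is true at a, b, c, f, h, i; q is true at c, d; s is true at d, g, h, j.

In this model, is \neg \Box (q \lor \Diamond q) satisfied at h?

Yes

At h: \Box (q \lor \Diamond q) is false, so \neg \Box (q \lor \Diamond q) is true.
  At h: \Box (q \lor \Diamond q) requires q \lor \Diamond q at every successor {h, i}.
    q \lor \Diamond q fails at h, so \Box (q \lor \Diamond q) is false at h.
      At h: q is false, \Diamond q is false, so q \lor \Diamond q is false.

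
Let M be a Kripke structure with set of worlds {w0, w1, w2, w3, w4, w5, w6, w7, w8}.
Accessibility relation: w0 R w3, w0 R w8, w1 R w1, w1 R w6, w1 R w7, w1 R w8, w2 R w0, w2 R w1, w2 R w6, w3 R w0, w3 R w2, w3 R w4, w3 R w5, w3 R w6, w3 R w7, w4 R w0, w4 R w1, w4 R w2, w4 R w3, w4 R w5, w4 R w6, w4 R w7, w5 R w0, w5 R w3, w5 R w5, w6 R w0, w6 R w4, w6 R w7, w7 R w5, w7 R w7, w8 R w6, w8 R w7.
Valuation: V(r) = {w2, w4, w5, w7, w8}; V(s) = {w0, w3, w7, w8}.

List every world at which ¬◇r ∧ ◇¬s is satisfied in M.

w2

Let φ = ¬◇r ∧ ◇¬s. Evaluate φ at each world:
  w0 (successors {w3, w8}): φ is false.
  w1 (successors {w1, w6, w7, w8}): φ is false.
  w2 (successors {w0, w1, w6}): φ is true.
  w3 (successors {w0, w2, w4, w5, w6, w7}): φ is false.
  w4 (successors {w0, w1, w2, w3, w5, w6, w7}): φ is false.
  w5 (successors {w0, w3, w5}): φ is false.
  w6 (successors {w0, w4, w7}): φ is false.
  w7 (successors {w5, w7}): φ is false.
  w8 (successors {w6, w7}): φ is false.
For instance, at w6:
  At w6: ¬◇r is false, ◇¬s is true, so ¬◇r ∧ ◇¬s is false.
    At w6: ◇r is true, so ¬◇r is false.
      At w6: ◇r requires r at some successor in {w0, w4, w7}.
        r holds at w4, so ◇r is true at w6.
    At w6: ◇¬s requires ¬s at some successor in {w0, w4, w7}.
      ¬s holds at w4, so ◇¬s is true at w6.
Satisfying worlds: {w2}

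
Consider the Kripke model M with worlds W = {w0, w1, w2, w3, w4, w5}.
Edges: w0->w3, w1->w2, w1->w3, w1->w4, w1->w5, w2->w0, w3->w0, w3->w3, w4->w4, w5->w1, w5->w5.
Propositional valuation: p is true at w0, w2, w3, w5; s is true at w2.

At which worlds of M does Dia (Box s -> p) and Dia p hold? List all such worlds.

w0, w1, w2, w3, w5

Let φ = Dia (Box s -> p) and Dia p. Evaluate φ at each world:
  w0 (successors {w3}): φ is true.
  w1 (successors {w2, w3, w4, w5}): φ is true.
  w2 (successors {w0}): φ is true.
  w3 (successors {w0, w3}): φ is true.
  w4 (successors {w4}): φ is false.
  w5 (successors {w1, w5}): φ is true.
For instance, at w3:
  At w3: Dia (Box s -> p) is true, Dia p is true, so Dia (Box s -> p) and Dia p is true.
    At w3: Dia (Box s -> p) requires Box s -> p at some successor in {w0, w3}.
      Box s -> p holds at w0, so Dia (Box s -> p) is true at w3.
    At w3: Dia p requires p at some successor in {w0, w3}.
      p holds at w0, so Dia p is true at w3.
Satisfying worlds: {w0, w1, w2, w3, w5}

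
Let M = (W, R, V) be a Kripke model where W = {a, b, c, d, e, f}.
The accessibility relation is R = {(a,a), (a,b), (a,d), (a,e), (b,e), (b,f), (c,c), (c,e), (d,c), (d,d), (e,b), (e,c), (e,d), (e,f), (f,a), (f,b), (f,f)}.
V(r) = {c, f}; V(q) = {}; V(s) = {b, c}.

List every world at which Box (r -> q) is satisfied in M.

Let φ = Box (r -> q). Evaluate φ at each world:
  a (successors {a, b, d, e}): φ is true.
  b (successors {e, f}): φ is false.
  c (successors {c, e}): φ is false.
  d (successors {c, d}): φ is false.
  e (successors {b, c, d, f}): φ is false.
  f (successors {a, b, f}): φ is false.
For instance, at a:
  At a: Box (r -> q) requires r -> q at every successor {a, b, d, e}.
    At a: r -> q is true.
    At b: r -> q is true.
    At d: r -> q is true.
    At e: r -> q is true.
  So Box (r -> q) is true at a.
Satisfying worlds: {a}

a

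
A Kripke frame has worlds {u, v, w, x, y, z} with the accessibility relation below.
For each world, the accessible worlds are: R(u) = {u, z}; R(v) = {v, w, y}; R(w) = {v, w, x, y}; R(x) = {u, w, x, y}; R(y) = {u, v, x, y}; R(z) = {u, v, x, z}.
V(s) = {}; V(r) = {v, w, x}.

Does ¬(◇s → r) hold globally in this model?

No

Let φ = ¬(◇s → r). Evaluate φ at each world:
  u (successors {u, z}): φ is false.
  v (successors {v, w, y}): φ is false.
  w (successors {v, w, x, y}): φ is false.
  x (successors {u, w, x, y}): φ is false.
  y (successors {u, v, x, y}): φ is false.
  z (successors {u, v, x, z}): φ is false.
Detail at u (counterexample):
  At u: ◇s → r is true, so ¬(◇s → r) is false.
    At u: ◇s is false, r is false, so ◇s → r is true.
      At u: ◇s requires s at some successor in {u, z}.
        At u: s is false.
        At z: s is false.
      So ◇s is false at u.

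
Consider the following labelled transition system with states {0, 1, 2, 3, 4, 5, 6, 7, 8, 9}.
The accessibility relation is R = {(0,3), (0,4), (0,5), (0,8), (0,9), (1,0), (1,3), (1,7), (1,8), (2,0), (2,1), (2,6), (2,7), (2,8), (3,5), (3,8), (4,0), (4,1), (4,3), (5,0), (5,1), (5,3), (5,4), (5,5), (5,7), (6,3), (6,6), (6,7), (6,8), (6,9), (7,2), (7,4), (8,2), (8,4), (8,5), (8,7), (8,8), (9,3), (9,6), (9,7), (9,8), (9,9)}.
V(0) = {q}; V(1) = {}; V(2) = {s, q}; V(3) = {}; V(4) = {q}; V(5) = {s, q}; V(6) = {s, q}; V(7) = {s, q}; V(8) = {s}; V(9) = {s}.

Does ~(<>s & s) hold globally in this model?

No

Let φ = ~(<>s & s). Evaluate φ at each world:
  0 (successors {3, 4, 5, 8, 9}): φ is true.
  1 (successors {0, 3, 7, 8}): φ is true.
  2 (successors {0, 1, 6, 7, 8}): φ is false.
  3 (successors {5, 8}): φ is true.
  4 (successors {0, 1, 3}): φ is true.
  5 (successors {0, 1, 3, 4, 5, 7}): φ is false.
  6 (successors {3, 6, 7, 8, 9}): φ is false.
  7 (successors {2, 4}): φ is false.
  8 (successors {2, 4, 5, 7, 8}): φ is false.
  9 (successors {3, 6, 7, 8, 9}): φ is false.
Detail at 2 (counterexample):
  At 2: <>s & s is true, so ~(<>s & s) is false.
    At 2: <>s is true, s is true, so <>s & s is true.
      At 2: <>s requires s at some successor in {0, 1, 6, 7, 8}.
        s holds at 6, so <>s is true at 2.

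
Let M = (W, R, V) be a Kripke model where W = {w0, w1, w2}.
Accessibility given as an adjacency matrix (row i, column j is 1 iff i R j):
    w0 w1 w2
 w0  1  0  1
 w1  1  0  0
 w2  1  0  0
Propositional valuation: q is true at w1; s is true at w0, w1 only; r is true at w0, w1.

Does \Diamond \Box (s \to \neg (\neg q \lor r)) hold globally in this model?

No

Let φ = \Diamond \Box (s \to \neg (\neg q \lor r)). Evaluate φ at each world:
  w0 (successors {w0, w2}): φ is false.
  w1 (successors {w0}): φ is false.
  w2 (successors {w0}): φ is false.
Detail at w0 (counterexample):
  At w0: \Diamond \Box (s \to \neg (\neg q \lor r)) requires \Box (s \to \neg (\neg q \lor r)) at some successor in {w0, w2}.
    At w0: \Box (s \to \neg (\neg q \lor r)) is false.
    At w2: \Box (s \to \neg (\neg q \lor r)) is false.
  So \Diamond \Box (s \to \neg (\neg q \lor r)) is false at w0.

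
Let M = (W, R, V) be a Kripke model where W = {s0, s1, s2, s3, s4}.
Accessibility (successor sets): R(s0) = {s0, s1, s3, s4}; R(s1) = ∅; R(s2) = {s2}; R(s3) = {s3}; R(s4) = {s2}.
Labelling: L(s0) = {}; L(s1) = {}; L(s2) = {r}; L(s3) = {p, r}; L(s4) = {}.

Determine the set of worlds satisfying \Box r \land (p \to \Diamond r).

s1, s2, s3, s4

Let φ = \Box r \land (p \to \Diamond r). Evaluate φ at each world:
  s0 (successors {s0, s1, s3, s4}): φ is false.
  s1 (successors ∅): φ is true.
  s2 (successors {s2}): φ is true.
  s3 (successors {s3}): φ is true.
  s4 (successors {s2}): φ is true.
For instance, at s2:
  At s2: \Box r is true, p \to \Diamond r is true, so \Box r \land (p \to \Diamond r) is true.
    At s2: \Box r requires r at every successor {s2}.
      At s2: r is true.
    So \Box r is true at s2.
    At s2: p is false, \Diamond r is true, so p \to \Diamond r is true.
      At s2: \Diamond r requires r at some successor in {s2}.
        r holds at s2, so \Diamond r is true at s2.
Satisfying worlds: {s1, s2, s3, s4}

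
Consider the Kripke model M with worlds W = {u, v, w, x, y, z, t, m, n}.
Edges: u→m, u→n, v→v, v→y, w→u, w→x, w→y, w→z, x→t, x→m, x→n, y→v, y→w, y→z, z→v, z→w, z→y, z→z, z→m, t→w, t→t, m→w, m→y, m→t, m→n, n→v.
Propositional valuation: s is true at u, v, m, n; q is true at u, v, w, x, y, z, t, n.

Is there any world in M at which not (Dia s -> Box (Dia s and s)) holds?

Recall that Box ψ holds at a world iff ψ holds at every accessible world, and Dia ψ holds iff ψ holds at some accessible world.
Let φ = not (Dia s -> Box (Dia s and s)). Evaluate φ at each world:
  u (successors {m, n}): φ is false.
  v (successors {v, y}): φ is true.
  w (successors {u, x, y, z}): φ is true.
  x (successors {t, m, n}): φ is true.
  y (successors {v, w, z}): φ is true.
  z (successors {v, w, y, z, m}): φ is true.
  t (successors {w, t}): φ is false.
  m (successors {w, y, t, n}): φ is true.
  n (successors {v}): φ is false.
Detail at v (witness):
  At v: Dia s -> Box (Dia s and s) is false, so not (Dia s -> Box (Dia s and s)) is true.
    At v: Dia s is true, Box (Dia s and s) is false, so Dia s -> Box (Dia s and s) is false.
      At v: Dia s requires s at some successor in {v, y}.
        s holds at v, so Dia s is true at v.
      At v: Box (Dia s and s) requires Dia s and s at every successor {v, y}.
        Dia s and s fails at y, so Box (Dia s and s) is false at v.

Yes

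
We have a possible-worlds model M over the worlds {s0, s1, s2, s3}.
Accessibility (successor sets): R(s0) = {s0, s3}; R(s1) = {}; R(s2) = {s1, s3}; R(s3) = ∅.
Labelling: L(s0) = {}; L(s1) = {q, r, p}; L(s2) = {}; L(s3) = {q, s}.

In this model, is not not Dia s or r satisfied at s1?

Yes

At s1: not not Dia s is false, r is true, so not not Dia s or r is true.
  At s1: not Dia s is true, so not not Dia s is false.
    At s1: Dia s is false, so not Dia s is true.
      At s1: no accessible worlds, so Dia s is false.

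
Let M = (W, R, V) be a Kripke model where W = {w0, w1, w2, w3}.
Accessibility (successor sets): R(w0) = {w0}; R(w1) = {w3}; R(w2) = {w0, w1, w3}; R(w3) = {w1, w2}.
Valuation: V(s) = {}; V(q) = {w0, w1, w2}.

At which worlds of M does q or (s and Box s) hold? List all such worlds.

w0, w1, w2

Let φ = q or (s and Box s). Evaluate φ at each world:
  w0 (successors {w0}): φ is true.
  w1 (successors {w3}): φ is true.
  w2 (successors {w0, w1, w3}): φ is true.
  w3 (successors {w1, w2}): φ is false.
For instance, at w1:
  At w1: q is true, s and Box s is false, so q or (s and Box s) is true.
    At w1: s is false, Box s is false, so s and Box s is false.
      At w1: Box s requires s at every successor {w3}.
        s fails at w3, so Box s is false at w1.
Satisfying worlds: {w0, w1, w2}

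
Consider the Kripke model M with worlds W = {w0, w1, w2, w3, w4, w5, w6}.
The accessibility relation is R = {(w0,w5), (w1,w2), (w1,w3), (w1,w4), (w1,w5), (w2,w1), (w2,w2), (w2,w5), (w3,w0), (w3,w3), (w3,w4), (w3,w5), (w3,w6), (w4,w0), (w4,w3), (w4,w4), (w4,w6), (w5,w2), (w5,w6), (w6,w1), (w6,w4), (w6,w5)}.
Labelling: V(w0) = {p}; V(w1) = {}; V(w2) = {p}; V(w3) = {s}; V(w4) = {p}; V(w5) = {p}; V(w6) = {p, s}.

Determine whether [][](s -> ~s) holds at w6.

At w6: [][](s -> ~s) requires [](s -> ~s) at every successor {w1, w4, w5}.
  [](s -> ~s) fails at w1, so [][](s -> ~s) is false at w6.
    At w1: [](s -> ~s) requires s -> ~s at every successor {w2, w3, w4, w5}.
      s -> ~s fails at w3, so [](s -> ~s) is false at w1.

No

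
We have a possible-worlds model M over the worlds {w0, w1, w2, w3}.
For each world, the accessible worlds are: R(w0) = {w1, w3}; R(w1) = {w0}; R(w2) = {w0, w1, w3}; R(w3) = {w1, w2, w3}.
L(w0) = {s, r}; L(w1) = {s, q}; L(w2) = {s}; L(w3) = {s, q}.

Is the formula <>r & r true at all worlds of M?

Recall that <>ψ holds at a world iff ψ holds at some accessible world.
Let φ = <>r & r. Evaluate φ at each world:
  w0 (successors {w1, w3}): φ is false.
  w1 (successors {w0}): φ is false.
  w2 (successors {w0, w1, w3}): φ is false.
  w3 (successors {w1, w2, w3}): φ is false.
Detail at w0 (counterexample):
  At w0: <>r is false, r is true, so <>r & r is false.
    At w0: <>r requires r at some successor in {w1, w3}.
      At w1: r is false.
      At w3: r is false.
    So <>r is false at w0.

No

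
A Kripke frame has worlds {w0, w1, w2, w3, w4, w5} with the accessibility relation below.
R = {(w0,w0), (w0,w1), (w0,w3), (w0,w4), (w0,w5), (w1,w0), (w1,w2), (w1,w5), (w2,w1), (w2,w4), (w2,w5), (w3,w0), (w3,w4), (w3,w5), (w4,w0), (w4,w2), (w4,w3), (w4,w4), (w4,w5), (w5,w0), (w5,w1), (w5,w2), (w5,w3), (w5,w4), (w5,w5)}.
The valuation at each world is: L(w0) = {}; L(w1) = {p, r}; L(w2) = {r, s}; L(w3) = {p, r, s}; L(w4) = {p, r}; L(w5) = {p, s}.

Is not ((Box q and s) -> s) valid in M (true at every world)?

No

Let φ = not ((Box q and s) -> s). Evaluate φ at each world:
  w0 (successors {w0, w1, w3, w4, w5}): φ is false.
  w1 (successors {w0, w2, w5}): φ is false.
  w2 (successors {w1, w4, w5}): φ is false.
  w3 (successors {w0, w4, w5}): φ is false.
  w4 (successors {w0, w2, w3, w4, w5}): φ is false.
  w5 (successors {w0, w1, w2, w3, w4, w5}): φ is false.
Detail at w0 (counterexample):
  At w0: (Box q and s) -> s is true, so not ((Box q and s) -> s) is false.
    At w0: Box q and s is false, s is false, so (Box q and s) -> s is true.
      At w0: Box q is false, s is false, so Box q and s is false.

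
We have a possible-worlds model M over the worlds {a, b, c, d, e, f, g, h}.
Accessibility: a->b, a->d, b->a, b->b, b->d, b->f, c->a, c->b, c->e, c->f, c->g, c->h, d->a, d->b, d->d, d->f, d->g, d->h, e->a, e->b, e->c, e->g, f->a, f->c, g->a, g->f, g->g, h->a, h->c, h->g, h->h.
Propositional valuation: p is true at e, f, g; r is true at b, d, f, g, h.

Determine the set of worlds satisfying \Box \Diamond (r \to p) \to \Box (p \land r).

Recall that \Box ψ holds at a world iff ψ holds at every accessible world, and \Diamond ψ holds iff ψ holds at some accessible world.
Let φ = \Box \Diamond (r \to p) \to \Box (p \land r). Evaluate φ at each world:
  a (successors {b, d}): φ is false.
  b (successors {a, b, d, f}): φ is true.
  c (successors {a, b, e, f, g, h}): φ is true.
  d (successors {a, b, d, f, g, h}): φ is true.
  e (successors {a, b, c, g}): φ is true.
  f (successors {a, c}): φ is true.
  g (successors {a, f, g}): φ is true.
  h (successors {a, c, g, h}): φ is true.
For instance, at d:
  At d: \Box \Diamond (r \to p) is false, \Box (p \land r) is false, so \Box \Diamond (r \to p) \to \Box (p \land r) is true.
    At d: \Box \Diamond (r \to p) requires \Diamond (r \to p) at every successor {a, b, d, f, g, h}.
      \Diamond (r \to p) fails at a, so \Box \Diamond (r \to p) is false at d.
    At d: \Box (p \land r) requires p \land r at every successor {a, b, d, f, g, h}.
      p \land r fails at a, so \Box (p \land r) is false at d.
Satisfying worlds: {b, c, d, e, f, g, h}

b, c, d, e, f, g, h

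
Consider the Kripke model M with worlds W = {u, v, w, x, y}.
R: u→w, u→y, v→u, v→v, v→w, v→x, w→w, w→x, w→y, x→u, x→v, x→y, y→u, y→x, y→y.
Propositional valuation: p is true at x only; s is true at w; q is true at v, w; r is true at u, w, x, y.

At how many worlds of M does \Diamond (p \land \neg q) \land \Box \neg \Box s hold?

Recall that \Box ψ holds at a world iff ψ holds at every accessible world, and \Diamond ψ holds iff ψ holds at some accessible world.
Let φ = \Diamond (p \land \neg q) \land \Box \neg \Box s. Evaluate φ at each world:
  u (successors {w, y}): φ is false.
  v (successors {u, v, w, x}): φ is true.
  w (successors {w, x, y}): φ is true.
  x (successors {u, v, y}): φ is false.
  y (successors {u, x, y}): φ is true.
For instance, at y:
  At y: \Diamond (p \land \neg q) is true, \Box \neg \Box s is true, so \Diamond (p \land \neg q) \land \Box \neg \Box s is true.
    At y: \Diamond (p \land \neg q) requires p \land \neg q at some successor in {u, x, y}.
      p \land \neg q holds at x, so \Diamond (p \land \neg q) is true at y.
    At y: \Box \neg \Box s requires \neg \Box s at every successor {u, x, y}.
      At u: \neg \Box s is true.
      At x: \neg \Box s is true.
      At y: \neg \Box s is true.
    So \Box \neg \Box s is true at y.
Satisfying worlds: {v, w, y}

3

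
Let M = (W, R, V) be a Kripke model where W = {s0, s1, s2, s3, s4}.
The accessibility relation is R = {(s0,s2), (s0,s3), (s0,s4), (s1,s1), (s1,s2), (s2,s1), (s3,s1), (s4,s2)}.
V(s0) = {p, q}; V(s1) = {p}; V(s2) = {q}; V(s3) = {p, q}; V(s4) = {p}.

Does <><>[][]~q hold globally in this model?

No

Let φ = <><>[][]~q. Evaluate φ at each world:
  s0 (successors {s2, s3, s4}): φ is false.
  s1 (successors {s1, s2}): φ is false.
  s2 (successors {s1}): φ is false.
  s3 (successors {s1}): φ is false.
  s4 (successors {s2}): φ is false.
Detail at s0 (counterexample):
  At s0: <><>[][]~q requires <>[][]~q at some successor in {s2, s3, s4}.
    At s2: <>[][]~q is false.
    At s3: <>[][]~q is false.
    At s4: <>[][]~q is false.
  So <><>[][]~q is false at s0.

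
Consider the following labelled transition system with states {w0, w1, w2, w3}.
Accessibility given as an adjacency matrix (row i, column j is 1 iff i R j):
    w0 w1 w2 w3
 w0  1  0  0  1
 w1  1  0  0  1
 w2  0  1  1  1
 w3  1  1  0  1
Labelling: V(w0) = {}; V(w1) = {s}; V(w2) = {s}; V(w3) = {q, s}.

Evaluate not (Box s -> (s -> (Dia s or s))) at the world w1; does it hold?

No

Recall that Box ψ holds at a world iff ψ holds at every accessible world, and Dia ψ holds iff ψ holds at some accessible world.
At w1: Box s -> (s -> (Dia s or s)) is true, so not (Box s -> (s -> (Dia s or s))) is false.
  At w1: Box s is false, s -> (Dia s or s) is true, so Box s -> (s -> (Dia s or s)) is true.
    At w1: Box s requires s at every successor {w0, w3}.
      s fails at w0, so Box s is false at w1.
    At w1: s is true, Dia s or s is true, so s -> (Dia s or s) is true.
      At w1: Dia s is true, s is true, so Dia s or s is true.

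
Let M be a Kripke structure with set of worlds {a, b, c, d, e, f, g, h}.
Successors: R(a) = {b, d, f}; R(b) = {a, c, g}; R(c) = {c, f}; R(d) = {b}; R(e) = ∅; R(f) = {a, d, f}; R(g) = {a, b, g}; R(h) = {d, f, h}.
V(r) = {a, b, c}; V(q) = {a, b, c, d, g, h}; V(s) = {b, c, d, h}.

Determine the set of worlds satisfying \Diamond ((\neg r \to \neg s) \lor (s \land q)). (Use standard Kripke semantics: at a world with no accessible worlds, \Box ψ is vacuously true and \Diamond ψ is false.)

a, b, c, d, f, g, h

Let φ = \Diamond ((\neg r \to \neg s) \lor (s \land q)). Evaluate φ at each world:
  a (successors {b, d, f}): φ is true.
  b (successors {a, c, g}): φ is true.
  c (successors {c, f}): φ is true.
  d (successors {b}): φ is true.
  e (successors ∅): φ is false.
  f (successors {a, d, f}): φ is true.
  g (successors {a, b, g}): φ is true.
  h (successors {d, f, h}): φ is true.
For instance, at h:
  At h: \Diamond ((\neg r \to \neg s) \lor (s \land q)) requires (\neg r \to \neg s) \lor (s \land q) at some successor in {d, f, h}.
    (\neg r \to \neg s) \lor (s \land q) holds at d, so \Diamond ((\neg r \to \neg s) \lor (s \land q)) is true at h.
Satisfying worlds: {a, b, c, d, f, g, h}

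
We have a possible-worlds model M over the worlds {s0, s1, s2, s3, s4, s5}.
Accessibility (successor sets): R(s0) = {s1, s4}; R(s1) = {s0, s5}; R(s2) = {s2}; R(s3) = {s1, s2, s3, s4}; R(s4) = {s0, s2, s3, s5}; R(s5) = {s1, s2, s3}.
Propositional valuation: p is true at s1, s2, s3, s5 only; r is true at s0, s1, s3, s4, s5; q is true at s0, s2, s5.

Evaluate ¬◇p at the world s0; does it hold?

Recall that ◇ψ holds at a world iff ψ holds at some accessible world.
At s0: ◇p is true, so ¬◇p is false.
  At s0: ◇p requires p at some successor in {s1, s4}.
    p holds at s1, so ◇p is true at s0.

No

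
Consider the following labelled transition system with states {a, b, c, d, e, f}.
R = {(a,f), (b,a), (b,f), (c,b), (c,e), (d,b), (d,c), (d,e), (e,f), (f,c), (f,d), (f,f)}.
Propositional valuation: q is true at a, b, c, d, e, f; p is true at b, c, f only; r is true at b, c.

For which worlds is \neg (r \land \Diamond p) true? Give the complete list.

Let φ = \neg (r \land \Diamond p). Evaluate φ at each world:
  a (successors {f}): φ is true.
  b (successors {a, f}): φ is false.
  c (successors {b, e}): φ is false.
  d (successors {b, c, e}): φ is true.
  e (successors {f}): φ is true.
  f (successors {c, d, f}): φ is true.
For instance, at c:
  At c: r \land \Diamond p is true, so \neg (r \land \Diamond p) is false.
    At c: r is true, \Diamond p is true, so r \land \Diamond p is true.
      At c: \Diamond p requires p at some successor in {b, e}.
        p holds at b, so \Diamond p is true at c.
Satisfying worlds: {a, d, e, f}

a, d, e, f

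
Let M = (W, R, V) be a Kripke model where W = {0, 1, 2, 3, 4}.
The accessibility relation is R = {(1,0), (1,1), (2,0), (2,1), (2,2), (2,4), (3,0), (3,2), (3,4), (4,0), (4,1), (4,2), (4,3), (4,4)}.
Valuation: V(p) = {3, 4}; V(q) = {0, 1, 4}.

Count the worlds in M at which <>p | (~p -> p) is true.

Recall that <>ψ holds at a world iff ψ holds at some accessible world.
Let φ = <>p | (~p -> p). Evaluate φ at each world:
  0 (successors ∅): φ is false.
  1 (successors {0, 1}): φ is false.
  2 (successors {0, 1, 2, 4}): φ is true.
  3 (successors {0, 2, 4}): φ is true.
  4 (successors {0, 1, 2, 3, 4}): φ is true.
For instance, at 1:
  At 1: <>p is false, ~p -> p is false, so <>p | (~p -> p) is false.
    At 1: <>p requires p at some successor in {0, 1}.
      At 0: p is false.
      At 1: p is false.
    So <>p is false at 1.
Satisfying worlds: {2, 3, 4}

3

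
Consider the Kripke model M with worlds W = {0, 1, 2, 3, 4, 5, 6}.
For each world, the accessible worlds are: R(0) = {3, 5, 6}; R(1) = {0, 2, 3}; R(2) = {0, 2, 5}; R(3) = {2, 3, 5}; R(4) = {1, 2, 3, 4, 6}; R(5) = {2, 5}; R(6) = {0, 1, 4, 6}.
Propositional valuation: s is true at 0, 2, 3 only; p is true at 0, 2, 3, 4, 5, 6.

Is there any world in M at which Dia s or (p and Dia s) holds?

Let φ = Dia s or (p and Dia s). Evaluate φ at each world:
  0 (successors {3, 5, 6}): φ is true.
  1 (successors {0, 2, 3}): φ is true.
  2 (successors {0, 2, 5}): φ is true.
  3 (successors {2, 3, 5}): φ is true.
  4 (successors {1, 2, 3, 4, 6}): φ is true.
  5 (successors {2, 5}): φ is true.
  6 (successors {0, 1, 4, 6}): φ is true.
Detail at 0 (witness):
  At 0: Dia s is true, p and Dia s is true, so Dia s or (p and Dia s) is true.
    At 0: Dia s requires s at some successor in {3, 5, 6}.
      s holds at 3, so Dia s is true at 0.
    At 0: p is true, Dia s is true, so p and Dia s is true.
      At 0: Dia s requires s at some successor in {3, 5, 6}.
        s holds at 3, so Dia s is true at 0.

Yes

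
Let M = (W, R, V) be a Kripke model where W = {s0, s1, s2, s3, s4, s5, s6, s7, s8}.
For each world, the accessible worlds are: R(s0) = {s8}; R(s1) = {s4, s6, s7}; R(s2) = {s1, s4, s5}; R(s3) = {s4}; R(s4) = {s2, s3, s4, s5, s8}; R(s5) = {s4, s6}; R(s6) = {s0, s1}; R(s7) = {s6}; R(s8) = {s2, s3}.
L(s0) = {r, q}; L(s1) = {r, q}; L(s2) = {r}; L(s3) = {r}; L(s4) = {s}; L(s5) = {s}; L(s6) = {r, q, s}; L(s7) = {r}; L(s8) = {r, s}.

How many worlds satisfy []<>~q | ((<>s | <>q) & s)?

7

Let φ = []<>~q | ((<>s | <>q) & s). Evaluate φ at each world:
  s0 (successors {s8}): φ is true.
  s1 (successors {s4, s6, s7}): φ is false.
  s2 (successors {s1, s4, s5}): φ is true.
  s3 (successors {s4}): φ is true.
  s4 (successors {s2, s3, s4, s5, s8}): φ is true.
  s5 (successors {s4, s6}): φ is true.
  s6 (successors {s0, s1}): φ is true.
  s7 (successors {s6}): φ is false.
  s8 (successors {s2, s3}): φ is true.
For instance, at s1:
  At s1: []<>~q is false, (<>s | <>q) & s is false, so []<>~q | ((<>s | <>q) & s) is false.
    At s1: []<>~q requires <>~q at every successor {s4, s6, s7}.
      <>~q fails at s6, so []<>~q is false at s1.
    At s1: <>s | <>q is true, s is false, so (<>s | <>q) & s is false.
      At s1: <>s is true, <>q is true, so <>s | <>q is true.
Satisfying worlds: {s0, s2, s3, s4, s5, s6, s8}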